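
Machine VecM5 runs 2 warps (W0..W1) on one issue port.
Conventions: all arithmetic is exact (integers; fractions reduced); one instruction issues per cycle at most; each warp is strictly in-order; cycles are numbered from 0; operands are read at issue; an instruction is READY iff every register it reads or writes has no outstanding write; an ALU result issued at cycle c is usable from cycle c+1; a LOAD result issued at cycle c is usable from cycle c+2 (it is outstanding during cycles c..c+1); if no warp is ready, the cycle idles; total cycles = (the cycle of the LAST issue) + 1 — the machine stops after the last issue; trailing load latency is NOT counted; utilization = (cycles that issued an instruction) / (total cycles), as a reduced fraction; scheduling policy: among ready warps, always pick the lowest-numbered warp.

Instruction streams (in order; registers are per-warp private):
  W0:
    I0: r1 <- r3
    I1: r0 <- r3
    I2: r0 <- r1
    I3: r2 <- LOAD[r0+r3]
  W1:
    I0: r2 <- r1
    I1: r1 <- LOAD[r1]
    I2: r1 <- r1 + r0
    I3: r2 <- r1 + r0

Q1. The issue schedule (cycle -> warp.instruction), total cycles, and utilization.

cycle 0: W0.I0
cycle 1: W0.I1
cycle 2: W0.I2
cycle 3: W0.I3
cycle 4: W1.I0
cycle 5: W1.I1
cycle 6: idle
cycle 7: W1.I2
cycle 8: W1.I3

Answer: 9 cycles, utilization 8/9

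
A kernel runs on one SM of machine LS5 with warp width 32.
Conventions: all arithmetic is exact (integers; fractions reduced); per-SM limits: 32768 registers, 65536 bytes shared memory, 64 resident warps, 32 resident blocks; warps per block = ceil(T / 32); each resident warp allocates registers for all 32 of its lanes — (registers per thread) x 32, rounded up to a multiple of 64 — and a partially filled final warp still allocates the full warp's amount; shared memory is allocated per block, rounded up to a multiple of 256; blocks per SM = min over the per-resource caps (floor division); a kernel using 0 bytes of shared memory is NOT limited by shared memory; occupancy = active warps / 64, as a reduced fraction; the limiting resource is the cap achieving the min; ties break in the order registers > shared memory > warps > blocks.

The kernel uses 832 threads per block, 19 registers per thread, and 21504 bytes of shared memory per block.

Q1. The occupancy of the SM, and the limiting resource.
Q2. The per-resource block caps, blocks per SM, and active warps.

Answer: occupancy 13/32, limited by registers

registers: 1 block
shared memory: 3 blocks
warps: 2 blocks
blocks: 32 blocks

Answer: 1 block, 26 active warps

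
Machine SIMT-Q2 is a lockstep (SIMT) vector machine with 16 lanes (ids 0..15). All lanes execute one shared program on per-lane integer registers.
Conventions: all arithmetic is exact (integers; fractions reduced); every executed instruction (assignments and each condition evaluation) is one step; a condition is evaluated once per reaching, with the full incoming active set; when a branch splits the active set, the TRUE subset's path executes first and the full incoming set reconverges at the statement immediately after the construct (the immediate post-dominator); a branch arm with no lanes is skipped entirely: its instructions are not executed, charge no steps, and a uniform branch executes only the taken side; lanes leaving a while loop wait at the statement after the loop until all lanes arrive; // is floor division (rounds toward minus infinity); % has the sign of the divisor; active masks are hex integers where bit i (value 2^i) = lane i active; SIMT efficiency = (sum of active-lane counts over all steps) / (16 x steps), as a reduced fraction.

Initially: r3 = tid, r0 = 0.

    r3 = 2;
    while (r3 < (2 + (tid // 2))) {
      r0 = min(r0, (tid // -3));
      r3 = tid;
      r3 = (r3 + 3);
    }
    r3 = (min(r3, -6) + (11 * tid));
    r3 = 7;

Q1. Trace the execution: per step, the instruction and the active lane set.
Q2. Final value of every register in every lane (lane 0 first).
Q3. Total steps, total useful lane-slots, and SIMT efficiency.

step 0: r3 <- 2                      0xffff
step 1: eval (r3 < (2 + (tid // 2))) 0xffff
step 2: r0 <- min(r0, (tid // -3))   0xfffc
step 3: r3 <- tid                    0xfffc
step 4: r3 <- (r3 + 3)               0xfffc
step 5: eval (r3 < (2 + (tid // 2))) 0xfffc
step 6: r3 <- (min(r3, -6) + (11 * tid)) 0xffff
step 7: r3 <- 7                      0xffff

Answer: 8 steps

r3: 7,7,7,7,7,7,7,7,7,7,7,7,7,7,7,7
r0: 0,0,-1,-1,-2,-2,-2,-3,-3,-3,-4,-4,-4,-5,-5,-5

steps = 8; useful = 120; efficiency = 120/128 = 15/16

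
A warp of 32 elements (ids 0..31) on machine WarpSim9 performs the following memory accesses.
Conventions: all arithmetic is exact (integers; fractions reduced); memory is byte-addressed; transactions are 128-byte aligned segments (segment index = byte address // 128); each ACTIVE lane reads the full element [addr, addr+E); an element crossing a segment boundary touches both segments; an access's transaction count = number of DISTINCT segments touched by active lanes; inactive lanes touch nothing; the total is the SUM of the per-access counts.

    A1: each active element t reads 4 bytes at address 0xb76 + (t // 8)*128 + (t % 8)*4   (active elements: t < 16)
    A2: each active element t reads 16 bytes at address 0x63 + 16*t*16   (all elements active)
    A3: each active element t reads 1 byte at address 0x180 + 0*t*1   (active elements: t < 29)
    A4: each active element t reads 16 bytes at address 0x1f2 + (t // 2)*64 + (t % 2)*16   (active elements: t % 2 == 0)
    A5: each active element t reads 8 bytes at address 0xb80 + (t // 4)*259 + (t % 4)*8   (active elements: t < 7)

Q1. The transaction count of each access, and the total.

A1: 3 transactions
A2: 32 transactions
A3: 1 transaction
A4: 9 transactions
A5: 2 transactions

Answer: 3,32,1,9,2; total 47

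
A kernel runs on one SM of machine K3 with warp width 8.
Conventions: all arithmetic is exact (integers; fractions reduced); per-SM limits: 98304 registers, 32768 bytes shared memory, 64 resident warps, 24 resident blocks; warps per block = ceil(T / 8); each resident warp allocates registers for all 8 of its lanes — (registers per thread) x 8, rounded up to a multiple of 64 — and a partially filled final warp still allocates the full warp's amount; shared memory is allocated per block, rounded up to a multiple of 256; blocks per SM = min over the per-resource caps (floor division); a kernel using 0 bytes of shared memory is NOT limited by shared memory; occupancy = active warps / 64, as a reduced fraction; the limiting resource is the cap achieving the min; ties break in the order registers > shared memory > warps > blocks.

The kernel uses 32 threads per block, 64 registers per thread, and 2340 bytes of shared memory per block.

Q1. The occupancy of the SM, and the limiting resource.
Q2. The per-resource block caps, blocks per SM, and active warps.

Answer: occupancy 3/4, limited by shared memory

registers: 48 blocks
shared memory: 12 blocks
warps: 16 blocks
blocks: 24 blocks

Answer: 12 blocks, 48 active warps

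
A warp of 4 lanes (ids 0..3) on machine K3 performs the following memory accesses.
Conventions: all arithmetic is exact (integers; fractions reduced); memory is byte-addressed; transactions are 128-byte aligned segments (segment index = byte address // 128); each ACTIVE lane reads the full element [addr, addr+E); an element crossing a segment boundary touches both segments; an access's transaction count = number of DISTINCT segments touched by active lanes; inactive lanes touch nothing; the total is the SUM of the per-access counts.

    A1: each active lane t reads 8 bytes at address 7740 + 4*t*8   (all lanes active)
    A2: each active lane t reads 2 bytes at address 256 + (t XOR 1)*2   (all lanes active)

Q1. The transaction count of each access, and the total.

A1: 2 transactions
A2: 1 transaction

Answer: 2,1; total 3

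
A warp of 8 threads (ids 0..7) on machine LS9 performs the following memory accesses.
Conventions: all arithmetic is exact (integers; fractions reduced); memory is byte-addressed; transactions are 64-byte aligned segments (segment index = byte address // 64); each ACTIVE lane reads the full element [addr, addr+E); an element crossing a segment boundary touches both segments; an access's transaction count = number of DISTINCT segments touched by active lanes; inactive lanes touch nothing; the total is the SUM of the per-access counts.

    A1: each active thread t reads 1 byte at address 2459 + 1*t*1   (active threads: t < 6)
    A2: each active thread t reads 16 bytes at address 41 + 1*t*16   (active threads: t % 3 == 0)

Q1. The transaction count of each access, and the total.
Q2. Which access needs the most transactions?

A1: 1 transaction
A2: 3 transactions

Answer: 1,3; total 4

Answer: A2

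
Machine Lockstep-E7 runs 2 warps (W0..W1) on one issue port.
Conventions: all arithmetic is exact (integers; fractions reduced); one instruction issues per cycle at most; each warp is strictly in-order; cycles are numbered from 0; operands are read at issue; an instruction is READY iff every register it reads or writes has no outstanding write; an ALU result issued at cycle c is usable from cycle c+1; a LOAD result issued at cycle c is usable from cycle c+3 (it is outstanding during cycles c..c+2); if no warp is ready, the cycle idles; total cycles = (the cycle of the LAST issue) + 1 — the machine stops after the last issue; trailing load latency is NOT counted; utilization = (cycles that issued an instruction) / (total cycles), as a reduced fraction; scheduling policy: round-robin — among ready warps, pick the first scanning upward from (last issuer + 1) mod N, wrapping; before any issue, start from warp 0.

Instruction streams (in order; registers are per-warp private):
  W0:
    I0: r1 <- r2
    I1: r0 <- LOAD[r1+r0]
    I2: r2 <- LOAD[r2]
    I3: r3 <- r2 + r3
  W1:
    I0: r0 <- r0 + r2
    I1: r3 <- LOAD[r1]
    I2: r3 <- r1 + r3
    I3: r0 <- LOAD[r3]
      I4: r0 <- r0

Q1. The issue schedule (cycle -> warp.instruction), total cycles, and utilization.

cycle 0: W0.I0
cycle 1: W1.I0
cycle 2: W0.I1
cycle 3: W1.I1
cycle 4: W0.I2
cycle 5: idle
cycle 6: W1.I2
cycle 7: W0.I3
cycle 8: W1.I3
cycle 9: idle
cycle 10: idle
cycle 11: W1.I4

Answer: 12 cycles, utilization 3/4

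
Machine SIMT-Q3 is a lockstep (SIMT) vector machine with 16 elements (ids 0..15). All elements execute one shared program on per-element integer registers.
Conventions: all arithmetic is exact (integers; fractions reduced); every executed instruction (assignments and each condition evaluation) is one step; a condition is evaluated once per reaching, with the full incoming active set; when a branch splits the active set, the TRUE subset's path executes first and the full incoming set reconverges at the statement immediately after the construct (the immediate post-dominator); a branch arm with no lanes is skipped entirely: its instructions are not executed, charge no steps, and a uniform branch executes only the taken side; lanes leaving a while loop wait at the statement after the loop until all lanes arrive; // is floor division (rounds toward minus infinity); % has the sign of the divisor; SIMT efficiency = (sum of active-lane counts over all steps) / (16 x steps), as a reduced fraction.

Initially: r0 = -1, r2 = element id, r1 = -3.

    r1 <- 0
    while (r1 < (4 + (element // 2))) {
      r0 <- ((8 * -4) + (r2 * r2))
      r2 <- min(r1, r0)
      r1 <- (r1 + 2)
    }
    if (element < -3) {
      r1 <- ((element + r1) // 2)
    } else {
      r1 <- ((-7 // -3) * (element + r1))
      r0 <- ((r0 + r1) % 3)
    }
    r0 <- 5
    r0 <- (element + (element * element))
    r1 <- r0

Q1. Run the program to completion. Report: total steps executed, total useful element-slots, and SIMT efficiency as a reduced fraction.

Answer: 32 steps, 384 useful, 3/4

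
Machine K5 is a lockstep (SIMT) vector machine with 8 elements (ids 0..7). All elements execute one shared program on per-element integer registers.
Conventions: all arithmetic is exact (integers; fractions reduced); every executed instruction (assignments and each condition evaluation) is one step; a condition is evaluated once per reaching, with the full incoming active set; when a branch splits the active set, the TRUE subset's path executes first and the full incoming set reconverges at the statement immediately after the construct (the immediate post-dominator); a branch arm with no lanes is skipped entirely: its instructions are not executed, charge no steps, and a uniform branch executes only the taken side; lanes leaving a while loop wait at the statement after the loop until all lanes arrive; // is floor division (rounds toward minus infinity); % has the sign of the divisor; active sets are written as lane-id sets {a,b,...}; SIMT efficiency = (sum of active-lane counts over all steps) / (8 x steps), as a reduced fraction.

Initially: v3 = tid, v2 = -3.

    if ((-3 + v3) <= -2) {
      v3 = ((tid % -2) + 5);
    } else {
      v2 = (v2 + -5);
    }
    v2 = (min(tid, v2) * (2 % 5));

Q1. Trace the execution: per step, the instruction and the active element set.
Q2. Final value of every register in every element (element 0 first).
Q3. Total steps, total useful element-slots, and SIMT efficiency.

step 0: eval ((-3 + v3) <= -2)       {0,1,2,3,4,5,6,7}
step 1: v3 <- ((tid % -2) + 5)       {0,1}
step 2: v2 <- (v2 + -5)              {2,3,4,5,6,7}
step 3: v2 <- (min(tid, v2) * (2 % 5)) {0,1,2,3,4,5,6,7}

Answer: 4 steps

v3: 5,4,2,3,4,5,6,7
v2: -6,-6,-16,-16,-16,-16,-16,-16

steps = 4; useful = 24; efficiency = 24/32 = 3/4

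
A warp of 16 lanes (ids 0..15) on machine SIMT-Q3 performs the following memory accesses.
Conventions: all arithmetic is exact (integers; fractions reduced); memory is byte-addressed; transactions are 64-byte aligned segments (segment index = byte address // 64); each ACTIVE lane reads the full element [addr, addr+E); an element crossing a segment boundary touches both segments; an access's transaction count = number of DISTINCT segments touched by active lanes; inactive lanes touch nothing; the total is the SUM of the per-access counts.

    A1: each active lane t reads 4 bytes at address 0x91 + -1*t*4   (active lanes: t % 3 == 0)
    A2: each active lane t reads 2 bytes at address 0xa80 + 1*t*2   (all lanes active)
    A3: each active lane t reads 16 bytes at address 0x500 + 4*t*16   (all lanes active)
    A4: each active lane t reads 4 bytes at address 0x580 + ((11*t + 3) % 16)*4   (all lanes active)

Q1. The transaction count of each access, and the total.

A1: 2 transactions
A2: 1 transaction
A3: 16 transactions
A4: 1 transaction

Answer: 2,1,16,1; total 20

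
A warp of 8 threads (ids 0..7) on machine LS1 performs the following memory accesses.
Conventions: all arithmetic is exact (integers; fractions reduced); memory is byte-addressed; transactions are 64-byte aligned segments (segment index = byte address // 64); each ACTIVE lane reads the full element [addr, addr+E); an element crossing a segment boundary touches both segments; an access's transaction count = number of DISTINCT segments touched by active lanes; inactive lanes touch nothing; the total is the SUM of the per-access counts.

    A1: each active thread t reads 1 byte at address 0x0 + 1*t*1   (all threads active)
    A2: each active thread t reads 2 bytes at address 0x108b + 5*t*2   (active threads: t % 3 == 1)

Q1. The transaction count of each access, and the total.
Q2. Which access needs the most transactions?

A1: 1 transaction
A2: 2 transactions

Answer: 1,2; total 3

Answer: A2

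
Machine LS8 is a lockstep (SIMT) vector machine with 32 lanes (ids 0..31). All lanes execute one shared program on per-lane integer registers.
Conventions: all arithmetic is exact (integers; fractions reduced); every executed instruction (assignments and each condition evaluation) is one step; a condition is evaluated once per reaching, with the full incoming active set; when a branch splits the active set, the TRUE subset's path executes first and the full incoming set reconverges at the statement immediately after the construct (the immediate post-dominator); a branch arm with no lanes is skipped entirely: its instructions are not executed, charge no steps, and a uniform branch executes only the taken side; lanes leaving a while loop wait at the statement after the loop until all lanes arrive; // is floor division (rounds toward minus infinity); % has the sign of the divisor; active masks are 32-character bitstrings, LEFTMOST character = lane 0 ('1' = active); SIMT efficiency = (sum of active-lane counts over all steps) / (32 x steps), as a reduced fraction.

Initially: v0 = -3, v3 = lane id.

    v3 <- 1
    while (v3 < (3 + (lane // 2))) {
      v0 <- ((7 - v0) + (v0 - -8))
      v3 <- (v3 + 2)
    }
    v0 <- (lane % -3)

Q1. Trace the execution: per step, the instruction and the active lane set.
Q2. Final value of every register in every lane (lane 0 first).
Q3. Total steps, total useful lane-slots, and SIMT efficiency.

step 0: v3 <- 1                      11111111111111111111111111111111
step 1: eval (v3 < (3 + (lane // 2))) 11111111111111111111111111111111
step 2: v0 <- ((7 - v0) + (v0 - -8)) 11111111111111111111111111111111
step 3: v3 <- (v3 + 2)               11111111111111111111111111111111
step 4: eval (v3 < (3 + (lane // 2))) 11111111111111111111111111111111
step 5: v0 <- ((7 - v0) + (v0 - -8)) 00111111111111111111111111111111
step 6: v3 <- (v3 + 2)               00111111111111111111111111111111
step 7: eval (v3 < (3 + (lane // 2))) 00111111111111111111111111111111
step 8: v0 <- ((7 - v0) + (v0 - -8)) 00000011111111111111111111111111
step 9: v3 <- (v3 + 2)               00000011111111111111111111111111
step 10: eval (v3 < (3 + (lane // 2))) 00000011111111111111111111111111
step 11: v0 <- ((7 - v0) + (v0 - -8)) 00000000001111111111111111111111
step 12: v3 <- (v3 + 2)               00000000001111111111111111111111
step 13: eval (v3 < (3 + (lane // 2))) 00000000001111111111111111111111
step 14: v0 <- ((7 - v0) + (v0 - -8)) 00000000000000111111111111111111
step 15: v3 <- (v3 + 2)               00000000000000111111111111111111
step 16: eval (v3 < (3 + (lane // 2))) 00000000000000111111111111111111
step 17: v0 <- ((7 - v0) + (v0 - -8)) 00000000000000000011111111111111
step 18: v3 <- (v3 + 2)               00000000000000000011111111111111
step 19: eval (v3 < (3 + (lane // 2))) 00000000000000000011111111111111
step 20: v0 <- ((7 - v0) + (v0 - -8)) 00000000000000000000001111111111
step 21: v3 <- (v3 + 2)               00000000000000000000001111111111
step 22: eval (v3 < (3 + (lane // 2))) 00000000000000000000001111111111
step 23: v0 <- ((7 - v0) + (v0 - -8)) 00000000000000000000000000111111
step 24: v3 <- (v3 + 2)               00000000000000000000000000111111
step 25: eval (v3 < (3 + (lane // 2))) 00000000000000000000000000111111
step 26: v0 <- ((7 - v0) + (v0 - -8)) 00000000000000000000000000000011
step 27: v3 <- (v3 + 2)               00000000000000000000000000000011
step 28: eval (v3 < (3 + (lane // 2))) 00000000000000000000000000000011
step 29: v0 <- (lane % -3)            11111111111111111111111111111111

Answer: 30 steps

v0: 0,-2,-1,0,-2,-1,0,-2,-1,0,-2,-1,0,-2,-1,0,-2,-1,0,-2,-1,0,-2,-1,0,-2,-1,0,-2,-1,0,-2
v3: 3,3,5,5,5,5,7,7,7,7,9,9,9,9,11,11,11,11,13,13,13,13,15,15,15,15,17,17,17,17,19,19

steps = 30; useful = 576; efficiency = 576/960 = 3/5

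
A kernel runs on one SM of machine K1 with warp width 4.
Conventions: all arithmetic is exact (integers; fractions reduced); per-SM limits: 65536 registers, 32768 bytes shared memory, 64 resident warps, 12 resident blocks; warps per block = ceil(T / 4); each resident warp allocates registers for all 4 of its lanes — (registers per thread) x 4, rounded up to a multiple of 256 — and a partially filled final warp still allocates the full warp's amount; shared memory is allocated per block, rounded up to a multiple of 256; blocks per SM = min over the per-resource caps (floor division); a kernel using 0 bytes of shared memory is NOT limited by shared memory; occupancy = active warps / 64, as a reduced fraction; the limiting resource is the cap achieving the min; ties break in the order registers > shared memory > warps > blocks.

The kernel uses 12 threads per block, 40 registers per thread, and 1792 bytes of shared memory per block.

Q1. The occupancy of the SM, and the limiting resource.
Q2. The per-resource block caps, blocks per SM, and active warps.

Answer: occupancy 9/16, limited by blocks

registers: 85 blocks
shared memory: 18 blocks
warps: 21 blocks
blocks: 12 blocks

Answer: 12 blocks, 36 active warps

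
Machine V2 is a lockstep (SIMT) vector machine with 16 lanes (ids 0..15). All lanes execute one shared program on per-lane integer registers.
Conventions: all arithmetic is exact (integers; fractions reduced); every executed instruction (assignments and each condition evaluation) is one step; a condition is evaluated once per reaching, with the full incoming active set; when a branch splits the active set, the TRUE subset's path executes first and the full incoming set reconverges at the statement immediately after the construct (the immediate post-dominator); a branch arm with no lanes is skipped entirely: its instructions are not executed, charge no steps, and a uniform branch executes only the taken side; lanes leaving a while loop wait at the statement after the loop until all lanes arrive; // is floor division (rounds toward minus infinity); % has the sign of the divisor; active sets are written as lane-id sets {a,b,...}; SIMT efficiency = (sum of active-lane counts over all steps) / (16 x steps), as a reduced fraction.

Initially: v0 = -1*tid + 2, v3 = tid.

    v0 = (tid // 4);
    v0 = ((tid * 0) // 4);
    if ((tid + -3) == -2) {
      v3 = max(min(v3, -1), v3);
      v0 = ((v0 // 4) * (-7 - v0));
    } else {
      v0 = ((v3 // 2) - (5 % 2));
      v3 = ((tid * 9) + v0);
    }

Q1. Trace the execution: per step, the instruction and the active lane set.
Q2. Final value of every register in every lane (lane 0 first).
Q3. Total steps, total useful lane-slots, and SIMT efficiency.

step 0: v0 <- (tid // 4)             {0,1,2,3,4,5,6,7,8,9,10,11,12,13,14,15}
step 1: v0 <- ((tid * 0) // 4)       {0,1,2,3,4,5,6,7,8,9,10,11,12,13,14,15}
step 2: eval ((tid + -3) == -2)      {0,1,2,3,4,5,6,7,8,9,10,11,12,13,14,15}
step 3: v3 <- max(min(v3, -1), v3)   {1}
step 4: v0 <- ((v0 // 4) * (-7 - v0)) {1}
step 5: v0 <- ((v3 // 2) - (5 % 2))  {0,2,3,4,5,6,7,8,9,10,11,12,13,14,15}
step 6: v3 <- ((tid * 9) + v0)       {0,2,3,4,5,6,7,8,9,10,11,12,13,14,15}

Answer: 7 steps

v0: -1,0,0,0,1,1,2,2,3,3,4,4,5,5,6,6
v3: -1,1,18,27,37,46,56,65,75,84,94,103,113,122,132,141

steps = 7; useful = 80; efficiency = 80/112 = 5/7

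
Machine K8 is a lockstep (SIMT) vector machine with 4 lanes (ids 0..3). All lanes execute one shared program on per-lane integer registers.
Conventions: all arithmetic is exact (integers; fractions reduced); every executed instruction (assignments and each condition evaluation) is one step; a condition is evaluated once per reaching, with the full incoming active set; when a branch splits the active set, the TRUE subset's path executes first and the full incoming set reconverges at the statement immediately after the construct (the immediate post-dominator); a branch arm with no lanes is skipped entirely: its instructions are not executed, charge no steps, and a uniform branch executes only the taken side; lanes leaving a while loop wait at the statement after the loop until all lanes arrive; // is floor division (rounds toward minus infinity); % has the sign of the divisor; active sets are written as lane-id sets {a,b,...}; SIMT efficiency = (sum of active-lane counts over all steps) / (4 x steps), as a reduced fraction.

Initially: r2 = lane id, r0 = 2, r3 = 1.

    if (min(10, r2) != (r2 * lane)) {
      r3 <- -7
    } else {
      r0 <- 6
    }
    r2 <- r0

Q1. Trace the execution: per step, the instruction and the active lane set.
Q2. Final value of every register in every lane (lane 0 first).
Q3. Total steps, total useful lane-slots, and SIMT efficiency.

step 0: eval (min(10, r2) != (r2 * lane)) {0,1,2,3}
step 1: r3 <- -7                     {2,3}
step 2: r0 <- 6                      {0,1}
step 3: r2 <- r0                     {0,1,2,3}

Answer: 4 steps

r2: 6,6,2,2
r0: 6,6,2,2
r3: 1,1,-7,-7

steps = 4; useful = 12; efficiency = 12/16 = 3/4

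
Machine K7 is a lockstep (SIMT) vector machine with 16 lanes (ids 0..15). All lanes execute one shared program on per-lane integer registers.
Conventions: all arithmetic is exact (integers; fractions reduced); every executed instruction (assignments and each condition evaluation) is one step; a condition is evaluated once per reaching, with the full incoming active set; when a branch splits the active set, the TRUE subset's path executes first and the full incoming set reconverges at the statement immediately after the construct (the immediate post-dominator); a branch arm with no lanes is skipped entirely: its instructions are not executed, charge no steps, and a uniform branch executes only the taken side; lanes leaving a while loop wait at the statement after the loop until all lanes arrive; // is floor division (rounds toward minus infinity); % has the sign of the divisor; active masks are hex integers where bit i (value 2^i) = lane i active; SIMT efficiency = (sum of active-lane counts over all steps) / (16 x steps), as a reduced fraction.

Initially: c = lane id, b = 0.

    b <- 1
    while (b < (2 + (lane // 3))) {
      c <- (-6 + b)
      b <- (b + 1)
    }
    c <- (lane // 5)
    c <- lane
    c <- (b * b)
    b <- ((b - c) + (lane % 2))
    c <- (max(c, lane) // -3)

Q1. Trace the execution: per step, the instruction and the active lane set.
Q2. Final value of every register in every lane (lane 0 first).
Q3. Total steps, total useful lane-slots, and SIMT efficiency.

step 0: b <- 1                       0xffff
step 1: eval (b < (2 + (lane // 3))) 0xffff
step 2: c <- (-6 + b)                0xffff
step 3: b <- (b + 1)                 0xffff
step 4: eval (b < (2 + (lane // 3))) 0xffff
step 5: c <- (-6 + b)                0xfff8
step 6: b <- (b + 1)                 0xfff8
step 7: eval (b < (2 + (lane // 3))) 0xfff8
step 8: c <- (-6 + b)                0xffc0
step 9: b <- (b + 1)                 0xffc0
step 10: eval (b < (2 + (lane // 3))) 0xffc0
step 11: c <- (-6 + b)                0xfe00
step 12: b <- (b + 1)                 0xfe00
step 13: eval (b < (2 + (lane // 3))) 0xfe00
step 14: c <- (-6 + b)                0xf000
step 15: b <- (b + 1)                 0xf000
step 16: eval (b < (2 + (lane // 3))) 0xf000
step 17: c <- (-6 + b)                0x8000
step 18: b <- (b + 1)                 0x8000
step 19: eval (b < (2 + (lane // 3))) 0x8000
step 20: c <- (lane // 5)             0xffff
step 21: c <- lane                    0xffff
step 22: c <- (b * b)                 0xffff
step 23: b <- ((b - c) + (lane % 2))  0xffff
step 24: c <- (max(c, lane) // -3)    0xffff

Answer: 25 steps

c: -2,-2,-2,-3,-3,-3,-6,-6,-6,-9,-9,-9,-12,-12,-12,-17
b: -2,-1,-2,-5,-6,-5,-12,-11,-12,-19,-20,-19,-30,-29,-30,-41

steps = 25; useful = 265; efficiency = 265/400 = 53/80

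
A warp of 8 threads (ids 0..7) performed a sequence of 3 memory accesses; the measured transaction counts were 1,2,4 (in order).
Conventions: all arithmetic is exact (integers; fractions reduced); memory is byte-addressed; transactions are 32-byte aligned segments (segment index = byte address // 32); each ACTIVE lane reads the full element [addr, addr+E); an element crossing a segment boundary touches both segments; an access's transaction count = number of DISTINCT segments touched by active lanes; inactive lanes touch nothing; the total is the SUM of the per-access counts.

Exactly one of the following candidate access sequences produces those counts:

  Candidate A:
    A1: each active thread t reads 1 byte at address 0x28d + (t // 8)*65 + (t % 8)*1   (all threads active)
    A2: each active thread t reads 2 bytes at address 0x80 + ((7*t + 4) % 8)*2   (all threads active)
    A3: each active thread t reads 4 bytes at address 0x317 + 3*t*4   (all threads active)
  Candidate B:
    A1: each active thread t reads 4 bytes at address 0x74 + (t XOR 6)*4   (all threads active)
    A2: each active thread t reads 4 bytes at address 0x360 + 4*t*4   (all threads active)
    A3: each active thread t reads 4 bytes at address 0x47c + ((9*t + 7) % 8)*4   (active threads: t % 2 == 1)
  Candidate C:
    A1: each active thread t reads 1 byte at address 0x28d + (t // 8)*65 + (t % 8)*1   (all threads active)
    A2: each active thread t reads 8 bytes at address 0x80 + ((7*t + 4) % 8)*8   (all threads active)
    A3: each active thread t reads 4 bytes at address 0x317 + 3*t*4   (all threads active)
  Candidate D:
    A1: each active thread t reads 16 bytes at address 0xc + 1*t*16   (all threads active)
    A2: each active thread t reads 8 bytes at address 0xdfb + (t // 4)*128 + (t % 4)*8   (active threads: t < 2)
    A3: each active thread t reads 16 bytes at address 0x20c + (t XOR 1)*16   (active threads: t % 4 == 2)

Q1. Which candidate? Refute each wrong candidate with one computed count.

A: A2 gives 1 transaction, not 2
B: A1 gives 2 transactions, not 1
D: A1 gives 5 transactions, not 1
C: all counts match (1,2,4)

Answer: C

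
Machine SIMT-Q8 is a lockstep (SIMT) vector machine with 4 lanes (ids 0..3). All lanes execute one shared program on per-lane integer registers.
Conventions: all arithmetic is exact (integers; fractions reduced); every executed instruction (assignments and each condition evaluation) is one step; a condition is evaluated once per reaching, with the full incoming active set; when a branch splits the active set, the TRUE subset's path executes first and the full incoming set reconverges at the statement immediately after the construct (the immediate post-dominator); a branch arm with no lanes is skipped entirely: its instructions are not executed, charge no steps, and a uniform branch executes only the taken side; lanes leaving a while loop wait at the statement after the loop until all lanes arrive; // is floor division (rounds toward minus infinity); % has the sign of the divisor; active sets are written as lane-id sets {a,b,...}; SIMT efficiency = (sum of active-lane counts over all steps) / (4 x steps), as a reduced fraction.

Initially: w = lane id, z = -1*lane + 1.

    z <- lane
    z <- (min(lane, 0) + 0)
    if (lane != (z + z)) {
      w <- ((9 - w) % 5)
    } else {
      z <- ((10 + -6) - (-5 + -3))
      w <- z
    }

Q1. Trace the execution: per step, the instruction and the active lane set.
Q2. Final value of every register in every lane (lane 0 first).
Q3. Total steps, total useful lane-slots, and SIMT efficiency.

step 0: z <- lane                    {0,1,2,3}
step 1: z <- (min(lane, 0) + 0)      {0,1,2,3}
step 2: eval (lane != (z + z))       {0,1,2,3}
step 3: w <- ((9 - w) % 5)           {1,2,3}
step 4: z <- ((10 + -6) - (-5 + -3)) {0}
step 5: w <- z                       {0}

Answer: 6 steps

w: 12,3,2,1
z: 12,0,0,0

steps = 6; useful = 17; efficiency = 17/24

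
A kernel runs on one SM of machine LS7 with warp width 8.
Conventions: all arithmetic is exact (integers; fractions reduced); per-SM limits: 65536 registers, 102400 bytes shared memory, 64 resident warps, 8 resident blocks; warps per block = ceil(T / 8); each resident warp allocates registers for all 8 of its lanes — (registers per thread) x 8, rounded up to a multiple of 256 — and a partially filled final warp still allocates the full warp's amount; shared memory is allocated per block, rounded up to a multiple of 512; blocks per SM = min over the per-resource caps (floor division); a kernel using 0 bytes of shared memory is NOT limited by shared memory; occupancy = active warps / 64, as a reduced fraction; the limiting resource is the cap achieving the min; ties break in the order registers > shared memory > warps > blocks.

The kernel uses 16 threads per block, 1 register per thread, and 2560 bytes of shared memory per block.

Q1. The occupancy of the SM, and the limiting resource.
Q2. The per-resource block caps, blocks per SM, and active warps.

Answer: occupancy 1/4, limited by blocks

registers: 128 blocks
shared memory: 40 blocks
warps: 32 blocks
blocks: 8 blocks

Answer: 8 blocks, 16 active warps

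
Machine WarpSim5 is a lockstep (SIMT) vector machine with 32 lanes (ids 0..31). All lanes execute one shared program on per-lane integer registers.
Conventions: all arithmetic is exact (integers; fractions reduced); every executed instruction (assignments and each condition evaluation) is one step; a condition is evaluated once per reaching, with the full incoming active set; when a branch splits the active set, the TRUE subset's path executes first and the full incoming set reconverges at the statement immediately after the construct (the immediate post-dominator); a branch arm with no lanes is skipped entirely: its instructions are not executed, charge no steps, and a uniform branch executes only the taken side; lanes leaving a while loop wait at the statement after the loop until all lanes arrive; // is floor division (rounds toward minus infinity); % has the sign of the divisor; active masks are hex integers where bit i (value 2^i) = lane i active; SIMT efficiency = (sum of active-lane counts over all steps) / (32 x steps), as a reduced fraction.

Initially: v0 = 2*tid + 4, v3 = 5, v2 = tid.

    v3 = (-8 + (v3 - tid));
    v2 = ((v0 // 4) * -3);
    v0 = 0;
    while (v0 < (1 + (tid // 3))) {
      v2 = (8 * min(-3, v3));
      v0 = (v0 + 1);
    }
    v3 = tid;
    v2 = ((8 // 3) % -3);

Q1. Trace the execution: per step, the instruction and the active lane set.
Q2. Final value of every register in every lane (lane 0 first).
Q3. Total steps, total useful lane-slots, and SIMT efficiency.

step 0: v3 <- (-8 + (v3 - tid))      0xffffffff
step 1: v2 <- ((v0 // 4) * -3)       0xffffffff
step 2: v0 <- 0                      0xffffffff
step 3: eval (v0 < (1 + (tid // 3))) 0xffffffff
step 4: v2 <- (8 * min(-3, v3))      0xffffffff
step 5: v0 <- (v0 + 1)               0xffffffff
step 6: eval (v0 < (1 + (tid // 3))) 0xffffffff
step 7: v2 <- (8 * min(-3, v3))      0xfffffff8
step 8: v0 <- (v0 + 1)               0xfffffff8
step 9: eval (v0 < (1 + (tid // 3))) 0xfffffff8
step 10: v2 <- (8 * min(-3, v3))      0xffffffc0
step 11: v0 <- (v0 + 1)               0xffffffc0
step 12: eval (v0 < (1 + (tid // 3))) 0xffffffc0
step 13: v2 <- (8 * min(-3, v3))      0xfffffe00
step 14: v0 <- (v0 + 1)               0xfffffe00
step 15: eval (v0 < (1 + (tid // 3))) 0xfffffe00
step 16: v2 <- (8 * min(-3, v3))      0xfffff000
step 17: v0 <- (v0 + 1)               0xfffff000
step 18: eval (v0 < (1 + (tid // 3))) 0xfffff000
step 19: v2 <- (8 * min(-3, v3))      0xffff8000
step 20: v0 <- (v0 + 1)               0xffff8000
step 21: eval (v0 < (1 + (tid // 3))) 0xffff8000
step 22: v2 <- (8 * min(-3, v3))      0xfffc0000
step 23: v0 <- (v0 + 1)               0xfffc0000
step 24: eval (v0 < (1 + (tid // 3))) 0xfffc0000
step 25: v2 <- (8 * min(-3, v3))      0xffe00000
step 26: v0 <- (v0 + 1)               0xffe00000
step 27: eval (v0 < (1 + (tid // 3))) 0xffe00000
step 28: v2 <- (8 * min(-3, v3))      0xff000000
step 29: v0 <- (v0 + 1)               0xff000000
step 30: eval (v0 < (1 + (tid // 3))) 0xff000000
step 31: v2 <- (8 * min(-3, v3))      0xf8000000
step 32: v0 <- (v0 + 1)               0xf8000000
step 33: eval (v0 < (1 + (tid // 3))) 0xf8000000
step 34: v2 <- (8 * min(-3, v3))      0xc0000000
step 35: v0 <- (v0 + 1)               0xc0000000
step 36: eval (v0 < (1 + (tid // 3))) 0xc0000000
step 37: v3 <- tid                    0xffffffff
step 38: v2 <- ((8 // 3) % -3)        0xffffffff

Answer: 39 steps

v0: 1,1,1,2,2,2,3,3,3,4,4,4,5,5,5,6,6,6,7,7,7,8,8,8,9,9,9,10,10,10,11,11
v3: 0,1,2,3,4,5,6,7,8,9,10,11,12,13,14,15,16,17,18,19,20,21,22,23,24,25,26,27,28,29,30,31
v2: -1,-1,-1,-1,-1,-1,-1,-1,-1,-1,-1,-1,-1,-1,-1,-1,-1,-1,-1,-1,-1,-1,-1,-1,-1,-1,-1,-1,-1,-1,-1,-1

steps = 39; useful = 753; efficiency = 753/1248 = 251/416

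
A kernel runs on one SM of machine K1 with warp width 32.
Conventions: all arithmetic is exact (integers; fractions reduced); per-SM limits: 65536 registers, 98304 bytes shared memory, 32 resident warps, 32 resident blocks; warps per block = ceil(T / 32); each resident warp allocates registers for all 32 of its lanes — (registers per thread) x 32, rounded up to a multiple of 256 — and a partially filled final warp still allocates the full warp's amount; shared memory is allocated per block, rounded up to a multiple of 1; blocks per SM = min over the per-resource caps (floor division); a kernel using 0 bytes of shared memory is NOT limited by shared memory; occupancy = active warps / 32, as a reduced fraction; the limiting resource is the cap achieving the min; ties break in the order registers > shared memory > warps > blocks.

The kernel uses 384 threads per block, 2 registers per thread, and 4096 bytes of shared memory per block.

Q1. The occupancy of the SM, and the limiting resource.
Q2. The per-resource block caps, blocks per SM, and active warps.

Answer: occupancy 3/4, limited by warps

registers: 21 blocks
shared memory: 24 blocks
warps: 2 blocks
blocks: 32 blocks

Answer: 2 blocks, 24 active warps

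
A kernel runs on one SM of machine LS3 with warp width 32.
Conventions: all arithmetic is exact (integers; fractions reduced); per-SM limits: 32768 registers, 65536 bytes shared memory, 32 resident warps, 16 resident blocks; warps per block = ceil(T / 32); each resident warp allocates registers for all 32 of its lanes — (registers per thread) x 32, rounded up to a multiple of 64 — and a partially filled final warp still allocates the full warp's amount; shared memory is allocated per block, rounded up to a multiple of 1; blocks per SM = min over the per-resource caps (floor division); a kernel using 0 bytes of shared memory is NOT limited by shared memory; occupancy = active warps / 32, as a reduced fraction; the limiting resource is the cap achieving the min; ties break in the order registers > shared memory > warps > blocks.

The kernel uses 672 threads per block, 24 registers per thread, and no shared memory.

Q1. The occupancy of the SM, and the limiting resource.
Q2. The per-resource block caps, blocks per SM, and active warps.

Answer: occupancy 21/32, limited by warps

registers: 2 blocks
shared memory: no limit (kernel uses none)
warps: 1 block
blocks: 16 blocks

Answer: 1 block, 21 active warps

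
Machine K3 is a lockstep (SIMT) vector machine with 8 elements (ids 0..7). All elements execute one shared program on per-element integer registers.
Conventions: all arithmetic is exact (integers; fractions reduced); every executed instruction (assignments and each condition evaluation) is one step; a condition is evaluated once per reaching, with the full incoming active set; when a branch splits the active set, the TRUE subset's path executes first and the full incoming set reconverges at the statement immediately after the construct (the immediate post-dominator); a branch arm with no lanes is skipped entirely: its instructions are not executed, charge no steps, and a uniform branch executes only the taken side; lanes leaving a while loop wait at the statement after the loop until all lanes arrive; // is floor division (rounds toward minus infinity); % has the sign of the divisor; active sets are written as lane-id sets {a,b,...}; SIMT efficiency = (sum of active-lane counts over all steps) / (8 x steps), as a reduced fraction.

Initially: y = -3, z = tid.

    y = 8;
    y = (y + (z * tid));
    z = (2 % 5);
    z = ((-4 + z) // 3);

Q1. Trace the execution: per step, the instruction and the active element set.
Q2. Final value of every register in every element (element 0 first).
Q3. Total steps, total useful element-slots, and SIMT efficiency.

step 0: y <- 8                       {0,1,2,3,4,5,6,7}
step 1: y <- (y + (z * tid))         {0,1,2,3,4,5,6,7}
step 2: z <- (2 % 5)                 {0,1,2,3,4,5,6,7}
step 3: z <- ((-4 + z) // 3)         {0,1,2,3,4,5,6,7}

Answer: 4 steps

y: 8,9,12,17,24,33,44,57
z: -1,-1,-1,-1,-1,-1,-1,-1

steps = 4; useful = 32; efficiency = 32/32 = 1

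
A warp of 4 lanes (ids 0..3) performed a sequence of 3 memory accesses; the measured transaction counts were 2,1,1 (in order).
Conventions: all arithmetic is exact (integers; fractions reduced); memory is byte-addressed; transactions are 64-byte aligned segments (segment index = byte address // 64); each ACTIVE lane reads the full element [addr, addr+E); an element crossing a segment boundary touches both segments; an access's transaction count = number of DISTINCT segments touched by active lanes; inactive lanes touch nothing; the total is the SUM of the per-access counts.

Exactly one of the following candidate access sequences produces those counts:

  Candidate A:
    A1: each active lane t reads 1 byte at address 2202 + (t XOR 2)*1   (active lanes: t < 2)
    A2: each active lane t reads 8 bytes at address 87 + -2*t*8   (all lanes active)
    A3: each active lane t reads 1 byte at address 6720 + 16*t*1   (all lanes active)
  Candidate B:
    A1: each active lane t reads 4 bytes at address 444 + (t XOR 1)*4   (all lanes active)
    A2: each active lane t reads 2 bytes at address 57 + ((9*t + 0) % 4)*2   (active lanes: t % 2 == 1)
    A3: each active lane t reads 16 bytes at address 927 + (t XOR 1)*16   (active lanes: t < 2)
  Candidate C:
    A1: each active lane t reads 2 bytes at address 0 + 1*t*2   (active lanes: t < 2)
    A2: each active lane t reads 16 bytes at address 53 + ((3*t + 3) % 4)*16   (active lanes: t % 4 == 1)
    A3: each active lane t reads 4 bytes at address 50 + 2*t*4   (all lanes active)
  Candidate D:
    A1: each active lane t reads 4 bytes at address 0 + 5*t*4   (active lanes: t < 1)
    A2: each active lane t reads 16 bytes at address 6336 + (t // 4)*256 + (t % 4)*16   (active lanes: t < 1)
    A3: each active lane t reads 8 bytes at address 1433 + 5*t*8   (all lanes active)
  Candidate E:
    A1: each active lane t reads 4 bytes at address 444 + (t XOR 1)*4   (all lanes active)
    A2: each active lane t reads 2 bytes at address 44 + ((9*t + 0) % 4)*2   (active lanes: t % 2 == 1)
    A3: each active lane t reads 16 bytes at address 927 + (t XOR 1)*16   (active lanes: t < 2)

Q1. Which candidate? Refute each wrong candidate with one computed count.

A: A1 gives 1 transaction, not 2
B: A2 gives 2 transactions, not 1
C: A1 gives 1 transaction, not 2
D: A1 gives 1 transaction, not 2
E: all counts match (2,1,1)

Answer: E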